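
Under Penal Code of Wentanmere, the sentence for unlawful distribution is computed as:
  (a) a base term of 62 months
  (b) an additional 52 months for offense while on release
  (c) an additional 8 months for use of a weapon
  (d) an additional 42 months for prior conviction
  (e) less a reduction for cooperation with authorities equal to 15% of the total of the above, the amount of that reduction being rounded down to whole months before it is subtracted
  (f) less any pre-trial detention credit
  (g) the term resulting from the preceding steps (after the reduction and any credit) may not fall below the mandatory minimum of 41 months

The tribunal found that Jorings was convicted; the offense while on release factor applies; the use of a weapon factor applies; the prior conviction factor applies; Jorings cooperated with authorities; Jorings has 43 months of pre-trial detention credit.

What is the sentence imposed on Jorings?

Offense while on release enhancement: +52 months
Use of a weapon enhancement: +8 months
Prior conviction enhancement: +42 months
Adjusted term: 62 months + 52 months + 8 months + 42 months = 164 months
Cooperation with authorities reduction: 15% of 164 months = 24 months (rounded down)
After reduction: 164 − 24 = 140 months
Less pre-trial detention credit: 140 months − 43 months = 97 months
Minimum 41 months: 97 months meets the minimum, no increase.

Sentence: 97 months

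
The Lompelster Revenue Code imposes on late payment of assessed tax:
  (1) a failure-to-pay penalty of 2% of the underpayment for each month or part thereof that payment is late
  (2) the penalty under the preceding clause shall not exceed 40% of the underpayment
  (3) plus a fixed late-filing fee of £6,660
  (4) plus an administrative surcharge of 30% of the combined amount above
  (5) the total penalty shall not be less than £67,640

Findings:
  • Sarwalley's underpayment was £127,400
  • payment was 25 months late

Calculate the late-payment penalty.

£74,906

Accrued rate: 2% × 25 = 50%, capped at 40% → 40%
Failure-to-pay penalty: 40% of £127,400 = £50,960
Penalty before surcharge: £50,960 + £6,660 = £57,620
Administrative surcharge: 30% of £57,620 = £17,286
Total penalty: £57,620 + £17,286 = £74,906
Minimum £67,640: £74,906 meets the minimum, no increase.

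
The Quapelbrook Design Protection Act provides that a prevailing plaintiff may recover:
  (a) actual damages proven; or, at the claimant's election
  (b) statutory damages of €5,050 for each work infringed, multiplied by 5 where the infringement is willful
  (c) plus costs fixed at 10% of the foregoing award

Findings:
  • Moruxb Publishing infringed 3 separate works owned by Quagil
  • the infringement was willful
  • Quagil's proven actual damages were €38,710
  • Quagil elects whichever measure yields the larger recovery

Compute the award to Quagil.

Statutory damages: 3 × €5,050 = €15,150
Multiplied by 5: 5 × €15,150 = €75,750
Greater of actual damages (€38,710) or enhanced statutory damages (€75,750): €75,750
Costs: 10% of €75,750 = €7,575
Award plus costs: €75,750 + €7,575 = €83,325

€83,325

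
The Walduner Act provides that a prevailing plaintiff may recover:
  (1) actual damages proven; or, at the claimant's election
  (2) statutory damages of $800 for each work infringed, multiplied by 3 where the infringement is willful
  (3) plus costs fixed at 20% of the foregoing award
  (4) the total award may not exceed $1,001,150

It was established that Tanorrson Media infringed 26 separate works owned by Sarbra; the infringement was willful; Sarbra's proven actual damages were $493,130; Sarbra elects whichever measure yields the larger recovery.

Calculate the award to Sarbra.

Statutory damages: 26 × $800 = $20,800
Trebled: 3 × $20,800 = $62,400
Greater of actual damages ($493,130) or enhanced statutory damages ($62,400): $493,130
Costs: 20% of $493,130 = $98,626
Award plus costs: $493,130 + $98,626 = $591,756
Cap at $1,001,150: $591,756 is within the cap, no reduction.

$591,756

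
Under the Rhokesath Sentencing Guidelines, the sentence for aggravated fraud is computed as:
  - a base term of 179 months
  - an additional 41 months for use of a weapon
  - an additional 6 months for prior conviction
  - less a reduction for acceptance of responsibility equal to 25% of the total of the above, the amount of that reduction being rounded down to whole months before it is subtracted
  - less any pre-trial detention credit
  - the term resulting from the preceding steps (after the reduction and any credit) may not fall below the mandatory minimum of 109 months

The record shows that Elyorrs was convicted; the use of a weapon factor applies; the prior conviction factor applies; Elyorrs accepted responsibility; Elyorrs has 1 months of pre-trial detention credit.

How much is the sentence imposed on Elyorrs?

169 months

Use of a weapon enhancement: +41 months
Prior conviction enhancement: +6 months
Adjusted term: 179 months + 41 months + 6 months = 226 months
Acceptance of responsibility reduction: 25% of 226 months = 56 months (rounded down)
After reduction: 226 − 56 = 170 months
Less pre-trial detention credit: 170 months − 1 months = 169 months
Minimum 109 months: 169 months meets the minimum, no increase.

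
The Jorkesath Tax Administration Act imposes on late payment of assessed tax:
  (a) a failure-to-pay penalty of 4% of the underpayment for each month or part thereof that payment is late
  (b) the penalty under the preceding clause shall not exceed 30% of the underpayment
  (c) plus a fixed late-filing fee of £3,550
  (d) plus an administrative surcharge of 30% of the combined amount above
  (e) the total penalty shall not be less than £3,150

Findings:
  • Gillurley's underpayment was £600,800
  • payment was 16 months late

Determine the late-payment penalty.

£238,927

Accrued rate: 4% × 16 = 64%, capped at 30% → 30%
Failure-to-pay penalty: 30% of £600,800 = £180,240
Penalty before surcharge: £180,240 + £3,550 = £183,790
Administrative surcharge: 30% of £183,790 = £55,137
Total penalty: £183,790 + £55,137 = £238,927
Minimum £3,150: £238,927 meets the minimum, no increase.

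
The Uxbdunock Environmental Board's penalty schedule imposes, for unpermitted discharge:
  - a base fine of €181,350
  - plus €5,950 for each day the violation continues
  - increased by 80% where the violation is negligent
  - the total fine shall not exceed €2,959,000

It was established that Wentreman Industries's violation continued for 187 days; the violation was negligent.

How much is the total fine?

€2,329,200

Per-day component: 187 × €5,950 = €1,112,650
Base plus per-day: €181,350 + €1,112,650 = €1,294,000
Enhancement: 80% of €1,294,000 = €1,035,200
Enhanced fine: €1,294,000 + €1,035,200 = €2,329,200
Cap at €2,959,000: €2,329,200 is within the cap, no reduction.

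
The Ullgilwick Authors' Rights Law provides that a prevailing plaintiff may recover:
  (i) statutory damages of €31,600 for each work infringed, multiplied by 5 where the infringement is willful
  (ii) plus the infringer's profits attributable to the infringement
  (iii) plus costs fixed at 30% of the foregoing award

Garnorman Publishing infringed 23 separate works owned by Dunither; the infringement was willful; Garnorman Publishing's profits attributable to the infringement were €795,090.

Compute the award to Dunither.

Statutory damages: 23 × €31,600 = €726,800
Multiplied by 5: 5 × €726,800 = €3,634,000
Combined award: €3,634,000 + €795,090 = €4,429,090
Costs: 30% of €4,429,090 = €1,328,727
Award plus costs: €4,429,090 + €1,328,727 = €5,757,817

€5,757,817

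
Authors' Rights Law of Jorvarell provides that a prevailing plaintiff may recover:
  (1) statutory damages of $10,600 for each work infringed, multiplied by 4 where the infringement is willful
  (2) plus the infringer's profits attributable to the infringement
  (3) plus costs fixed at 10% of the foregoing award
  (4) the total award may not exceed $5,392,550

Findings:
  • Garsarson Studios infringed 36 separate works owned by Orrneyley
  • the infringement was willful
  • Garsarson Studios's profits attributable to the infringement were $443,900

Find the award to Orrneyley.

Statutory damages: 36 × $10,600 = $381,600
Multiplied by 4: 4 × $381,600 = $1,526,400
Combined award: $1,526,400 + $443,900 = $1,970,300
Costs: 10% of $1,970,300 = $197,030
Award plus costs: $1,970,300 + $197,030 = $2,167,330
Cap at $5,392,550: $2,167,330 is within the cap, no reduction.

$2,167,330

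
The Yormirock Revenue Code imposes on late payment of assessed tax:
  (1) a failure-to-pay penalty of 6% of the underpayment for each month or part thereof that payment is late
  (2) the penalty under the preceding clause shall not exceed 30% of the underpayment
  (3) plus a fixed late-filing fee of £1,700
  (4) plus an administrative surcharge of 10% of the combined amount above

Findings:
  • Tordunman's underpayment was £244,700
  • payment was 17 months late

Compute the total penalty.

Accrued rate: 6% × 17 = 102%, capped at 30% → 30%
Failure-to-pay penalty: 30% of £244,700 = £73,410
Penalty before surcharge: £73,410 + £1,700 = £75,110
Administrative surcharge: 10% of £75,110 = £7,511
Total penalty: £75,110 + £7,511 = £82,621

£82,621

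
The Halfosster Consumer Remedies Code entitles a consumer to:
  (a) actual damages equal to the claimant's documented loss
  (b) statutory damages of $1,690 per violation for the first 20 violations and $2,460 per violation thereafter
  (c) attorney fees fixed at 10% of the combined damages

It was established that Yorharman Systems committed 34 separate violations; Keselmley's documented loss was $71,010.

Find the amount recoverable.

$153,175

First 20 violations: 20 × $1,690 = $33,800
Remaining violations: (34 − 20) × $2,460 = $34,440
Statutory damages: $33,800 + $34,440 = $68,240
Combined damages: $71,010 + $68,240 = $139,250
Attorney fees: 10% of $139,250 = $13,925
Total recovery: $139,250 + $13,925 = $153,175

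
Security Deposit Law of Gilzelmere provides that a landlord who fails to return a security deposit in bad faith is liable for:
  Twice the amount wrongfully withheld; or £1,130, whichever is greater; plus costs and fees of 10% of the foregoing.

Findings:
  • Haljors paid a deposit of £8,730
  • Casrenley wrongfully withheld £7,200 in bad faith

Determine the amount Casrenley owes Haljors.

Doubled: 2 × £7,200 = £14,400
Minimum £1,130: £14,400 meets the minimum, no increase.
Costs and fees: 10% of £14,400 = £1,440
Total recovery: £14,400 + £1,440 = £15,840

£15,840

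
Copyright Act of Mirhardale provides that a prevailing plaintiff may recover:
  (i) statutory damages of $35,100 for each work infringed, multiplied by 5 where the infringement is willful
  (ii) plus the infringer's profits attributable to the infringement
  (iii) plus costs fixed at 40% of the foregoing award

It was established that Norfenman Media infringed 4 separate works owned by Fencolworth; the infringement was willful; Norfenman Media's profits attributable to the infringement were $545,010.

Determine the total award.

$1,745,814

Statutory damages: 4 × $35,100 = $140,400
Multiplied by 5: 5 × $140,400 = $702,000
Combined award: $702,000 + $545,010 = $1,247,010
Costs: 40% of $1,247,010 = $498,804
Award plus costs: $1,247,010 + $498,804 = $1,745,814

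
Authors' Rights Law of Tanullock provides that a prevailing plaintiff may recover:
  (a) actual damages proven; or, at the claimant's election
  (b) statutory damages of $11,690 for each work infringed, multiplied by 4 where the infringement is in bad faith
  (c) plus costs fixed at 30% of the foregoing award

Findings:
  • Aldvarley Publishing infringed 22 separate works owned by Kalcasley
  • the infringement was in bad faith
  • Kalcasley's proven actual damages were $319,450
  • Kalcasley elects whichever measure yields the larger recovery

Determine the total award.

Statutory damages: 22 × $11,690 = $257,180
Multiplied by 4: 4 × $257,180 = $1,028,720
Greater of actual damages ($319,450) or enhanced statutory damages ($1,028,720): $1,028,720
Costs: 30% of $1,028,720 = $308,616
Award plus costs: $1,028,720 + $308,616 = $1,337,336

$1,337,336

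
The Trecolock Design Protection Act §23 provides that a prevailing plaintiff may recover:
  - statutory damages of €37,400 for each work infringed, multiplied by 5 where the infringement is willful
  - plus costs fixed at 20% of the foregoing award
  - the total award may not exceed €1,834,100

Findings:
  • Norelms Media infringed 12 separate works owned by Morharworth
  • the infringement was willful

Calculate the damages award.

Statutory damages: 12 × €37,400 = €448,800
Multiplied by 5: 5 × €448,800 = €2,244,000
Costs: 20% of €2,244,000 = €448,800
Award plus costs: €2,244,000 + €448,800 = €2,692,800
Cap at €1,834,100: €2,692,800 exceeds the cap → €1,834,100

Award: €1,834,100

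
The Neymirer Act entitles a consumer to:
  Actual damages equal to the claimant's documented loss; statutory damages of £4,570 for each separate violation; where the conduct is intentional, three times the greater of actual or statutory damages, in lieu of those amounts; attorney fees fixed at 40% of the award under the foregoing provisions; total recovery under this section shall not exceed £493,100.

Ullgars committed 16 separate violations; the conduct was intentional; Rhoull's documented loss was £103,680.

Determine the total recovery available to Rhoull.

Statutory damages: 16 × £4,570 = £73,120
Greater of actual damages (£103,680) or statutory damages (£73,120): £103,680
Trebled: 3 × £103,680 = £311,040
Attorney fees: 40% of £311,040 = £124,416
Total before cap: £311,040 + £124,416 = £435,456
Cap at £493,100: £435,456 is within the cap, no reduction.

£435,456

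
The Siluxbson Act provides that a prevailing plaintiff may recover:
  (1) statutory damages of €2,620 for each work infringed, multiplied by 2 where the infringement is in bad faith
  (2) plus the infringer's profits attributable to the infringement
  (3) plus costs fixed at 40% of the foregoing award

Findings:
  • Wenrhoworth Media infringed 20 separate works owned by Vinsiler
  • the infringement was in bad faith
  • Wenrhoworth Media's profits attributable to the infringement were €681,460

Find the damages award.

Statutory damages: 20 × €2,620 = €52,400
Doubled: 2 × €52,400 = €104,800
Combined award: €104,800 + €681,460 = €786,260
Costs: 40% of €786,260 = €314,504
Award plus costs: €786,260 + €314,504 = €1,100,764

Award: €1,100,764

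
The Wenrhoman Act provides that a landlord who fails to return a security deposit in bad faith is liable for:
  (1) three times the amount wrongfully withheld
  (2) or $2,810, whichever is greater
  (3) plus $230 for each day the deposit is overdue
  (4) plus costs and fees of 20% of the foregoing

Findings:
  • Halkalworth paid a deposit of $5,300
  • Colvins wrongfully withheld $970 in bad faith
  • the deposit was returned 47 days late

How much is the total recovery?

$16,464

Trebled: 3 × $970 = $2,910
Minimum $2,810: $2,910 meets the minimum, no increase.
Late-return penalty: 47 × $230 = $10,810
Damages plus late penalty: $2,910 + $10,810 = $13,720
Costs and fees: 20% of $13,720 = $2,744
Total recovery: $13,720 + $2,744 = $16,464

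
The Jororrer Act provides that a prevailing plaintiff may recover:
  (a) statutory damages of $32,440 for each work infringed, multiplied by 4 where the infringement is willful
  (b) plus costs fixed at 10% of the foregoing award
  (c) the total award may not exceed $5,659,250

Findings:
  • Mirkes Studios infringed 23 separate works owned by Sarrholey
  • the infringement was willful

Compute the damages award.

Statutory damages: 23 × $32,440 = $746,120
Multiplied by 4: 4 × $746,120 = $2,984,480
Costs: 10% of $2,984,480 = $298,448
Award plus costs: $2,984,480 + $298,448 = $3,282,928
Cap at $5,659,250: $3,282,928 is within the cap, no reduction.

Award: $3,282,928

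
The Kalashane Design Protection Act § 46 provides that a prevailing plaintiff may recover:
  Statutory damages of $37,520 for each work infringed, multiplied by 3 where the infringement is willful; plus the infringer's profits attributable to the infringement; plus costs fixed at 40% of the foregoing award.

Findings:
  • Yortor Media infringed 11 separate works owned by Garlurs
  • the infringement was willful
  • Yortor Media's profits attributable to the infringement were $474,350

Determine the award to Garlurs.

Statutory damages: 11 × $37,520 = $412,720
Trebled: 3 × $412,720 = $1,238,160
Combined award: $1,238,160 + $474,350 = $1,712,510
Costs: 40% of $1,712,510 = $685,004
Award plus costs: $1,712,510 + $685,004 = $2,397,514

$2,397,514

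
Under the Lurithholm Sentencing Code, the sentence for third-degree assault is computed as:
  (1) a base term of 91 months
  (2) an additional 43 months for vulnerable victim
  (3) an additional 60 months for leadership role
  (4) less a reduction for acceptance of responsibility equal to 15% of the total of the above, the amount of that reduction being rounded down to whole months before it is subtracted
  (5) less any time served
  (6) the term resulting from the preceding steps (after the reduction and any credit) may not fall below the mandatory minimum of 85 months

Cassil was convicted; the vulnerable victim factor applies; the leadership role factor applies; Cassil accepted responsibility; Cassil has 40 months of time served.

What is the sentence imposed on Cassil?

125 months

Vulnerable victim enhancement: +43 months
Leadership role enhancement: +60 months
Adjusted term: 91 months + 43 months + 60 months = 194 months
Acceptance of responsibility reduction: 15% of 194 months = 29 months (rounded down)
After reduction: 194 − 29 = 165 months
Less time served: 165 months − 40 months = 125 months
Minimum 85 months: 125 months meets the minimum, no increase.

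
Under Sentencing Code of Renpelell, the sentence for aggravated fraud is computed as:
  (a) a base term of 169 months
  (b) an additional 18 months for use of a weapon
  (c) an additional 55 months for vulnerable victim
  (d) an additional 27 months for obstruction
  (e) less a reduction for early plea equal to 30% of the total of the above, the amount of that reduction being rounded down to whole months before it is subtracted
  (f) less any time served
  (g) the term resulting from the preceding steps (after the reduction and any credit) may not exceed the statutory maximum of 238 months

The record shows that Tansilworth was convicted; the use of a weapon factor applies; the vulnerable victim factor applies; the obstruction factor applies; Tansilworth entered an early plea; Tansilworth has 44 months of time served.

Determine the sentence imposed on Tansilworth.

145 months

Use of a weapon enhancement: +18 months
Vulnerable victim enhancement: +55 months
Obstruction enhancement: +27 months
Adjusted term: 169 months + 18 months + 55 months + 27 months = 269 months
Early plea reduction: 30% of 269 months = 80 months (rounded down)
After reduction: 269 − 80 = 189 months
Less time served: 189 months − 44 months = 145 months
Cap at 238 months: 145 months is within the cap, no reduction.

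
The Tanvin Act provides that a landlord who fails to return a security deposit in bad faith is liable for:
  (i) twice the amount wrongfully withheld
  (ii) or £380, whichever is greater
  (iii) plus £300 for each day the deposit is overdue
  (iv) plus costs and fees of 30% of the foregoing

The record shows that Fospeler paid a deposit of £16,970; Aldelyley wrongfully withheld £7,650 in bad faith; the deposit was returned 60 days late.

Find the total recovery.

Doubled: 2 × £7,650 = £15,300
Minimum £380: £15,300 meets the minimum, no increase.
Late-return penalty: 60 × £300 = £18,000
Damages plus late penalty: £15,300 + £18,000 = £33,300
Costs and fees: 30% of £33,300 = £9,990
Total recovery: £33,300 + £9,990 = £43,290

£43,290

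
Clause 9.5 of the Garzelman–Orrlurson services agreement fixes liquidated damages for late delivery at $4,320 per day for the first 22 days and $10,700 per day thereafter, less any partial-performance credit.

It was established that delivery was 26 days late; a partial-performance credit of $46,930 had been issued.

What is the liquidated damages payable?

First 22 days: 22 × $4,320 = $95,040
Remaining days: (26 − 22) × $10,700 = $42,800
Accrued per-day damages: $95,040 + $42,800 = $137,840
Less partial-performance credit: $137,840 − $46,930 = $90,910

$90,910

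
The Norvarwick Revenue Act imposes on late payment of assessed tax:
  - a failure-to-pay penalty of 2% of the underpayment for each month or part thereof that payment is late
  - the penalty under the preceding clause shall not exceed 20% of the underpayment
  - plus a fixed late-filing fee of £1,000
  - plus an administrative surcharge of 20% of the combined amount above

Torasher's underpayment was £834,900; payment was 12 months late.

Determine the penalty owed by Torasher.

£201,576

Accrued rate: 2% × 12 = 24%, capped at 20% → 20%
Failure-to-pay penalty: 20% of £834,900 = £166,980
Penalty before surcharge: £166,980 + £1,000 = £167,980
Administrative surcharge: 20% of £167,980 = £33,596
Total penalty: £167,980 + £33,596 = £201,576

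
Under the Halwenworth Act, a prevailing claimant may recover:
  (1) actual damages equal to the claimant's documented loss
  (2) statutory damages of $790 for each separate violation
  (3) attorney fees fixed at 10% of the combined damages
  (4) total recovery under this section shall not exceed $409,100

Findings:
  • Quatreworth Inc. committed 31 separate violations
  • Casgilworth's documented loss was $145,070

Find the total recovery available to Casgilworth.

$186,516

Statutory damages: 31 × $790 = $24,490
Combined damages: $145,070 + $24,490 = $169,560
Attorney fees: 10% of $169,560 = $16,956
Total before cap: $169,560 + $16,956 = $186,516
Cap at $409,100: $186,516 is within the cap, no reduction.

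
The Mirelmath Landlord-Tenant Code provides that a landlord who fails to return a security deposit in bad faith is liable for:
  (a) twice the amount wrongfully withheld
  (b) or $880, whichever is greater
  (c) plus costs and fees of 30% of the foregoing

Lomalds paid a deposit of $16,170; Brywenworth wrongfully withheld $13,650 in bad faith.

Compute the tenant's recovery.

Recovery: $35,490

Doubled: 2 × $13,650 = $27,300
Minimum $880: $27,300 meets the minimum, no increase.
Costs and fees: 30% of $27,300 = $8,190
Total recovery: $27,300 + $8,190 = $35,490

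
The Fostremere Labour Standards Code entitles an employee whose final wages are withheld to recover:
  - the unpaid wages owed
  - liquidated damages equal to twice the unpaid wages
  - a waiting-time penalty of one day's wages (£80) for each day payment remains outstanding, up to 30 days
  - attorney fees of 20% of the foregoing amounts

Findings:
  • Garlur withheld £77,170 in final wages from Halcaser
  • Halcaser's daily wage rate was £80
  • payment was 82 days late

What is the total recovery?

Doubled: 2 × £77,170 = £154,340
Penalty days: min(82, 30) = 30
Waiting-time penalty: 30 × £80 = £2,400
Subtotal: £77,170 + £154,340 + £2,400 = £233,910
Attorney fees: 20% of £233,910 = £46,782
Total award: £233,910 + £46,782 = £280,692

£280,692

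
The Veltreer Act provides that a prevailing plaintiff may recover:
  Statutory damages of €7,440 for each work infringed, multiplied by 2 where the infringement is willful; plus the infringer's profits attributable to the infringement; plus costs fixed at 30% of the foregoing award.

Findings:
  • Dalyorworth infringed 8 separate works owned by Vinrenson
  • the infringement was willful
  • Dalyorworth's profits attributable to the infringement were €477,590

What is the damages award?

Statutory damages: 8 × €7,440 = €59,520
Doubled: 2 × €59,520 = €119,040
Combined award: €119,040 + €477,590 = €596,630
Costs: 30% of €596,630 = €178,989
Award plus costs: €596,630 + €178,989 = €775,619

€775,619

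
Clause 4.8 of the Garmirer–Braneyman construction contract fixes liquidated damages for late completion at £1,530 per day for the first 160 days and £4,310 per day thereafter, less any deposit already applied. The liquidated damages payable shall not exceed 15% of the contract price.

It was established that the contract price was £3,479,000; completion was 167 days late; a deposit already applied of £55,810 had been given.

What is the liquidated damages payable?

£219,160

First 160 days: 160 × £1,530 = £244,800
Remaining days: (167 − 160) × £4,310 = £30,170
Accrued per-day damages: £244,800 + £30,170 = £274,970
Less deposit already applied: £274,970 − £55,810 = £219,160
Cap: 15% of £3,479,000 = £521,850
Cap at £521,850: £219,160 is within the cap, no reduction.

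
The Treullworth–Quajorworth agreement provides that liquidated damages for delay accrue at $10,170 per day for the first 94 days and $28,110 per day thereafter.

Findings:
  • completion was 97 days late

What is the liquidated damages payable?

First 94 days: 94 × $10,170 = $955,980
Remaining days: (97 − 94) × $28,110 = $84,330
Accrued per-day damages: $955,980 + $84,330 = $1,040,310

$1,040,310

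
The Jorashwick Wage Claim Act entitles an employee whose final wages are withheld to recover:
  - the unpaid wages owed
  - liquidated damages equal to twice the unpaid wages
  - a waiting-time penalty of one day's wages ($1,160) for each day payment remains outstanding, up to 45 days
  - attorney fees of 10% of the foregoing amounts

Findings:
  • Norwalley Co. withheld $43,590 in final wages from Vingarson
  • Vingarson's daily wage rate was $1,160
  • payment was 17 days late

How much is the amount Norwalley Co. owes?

Doubled: 2 × $43,590 = $87,180
Penalty days: min(17, 45) = 17
Waiting-time penalty: 17 × $1,160 = $19,720
Subtotal: $43,590 + $87,180 + $19,720 = $150,490
Attorney fees: 10% of $150,490 = $15,049
Total award: $150,490 + $15,049 = $165,539

$165,539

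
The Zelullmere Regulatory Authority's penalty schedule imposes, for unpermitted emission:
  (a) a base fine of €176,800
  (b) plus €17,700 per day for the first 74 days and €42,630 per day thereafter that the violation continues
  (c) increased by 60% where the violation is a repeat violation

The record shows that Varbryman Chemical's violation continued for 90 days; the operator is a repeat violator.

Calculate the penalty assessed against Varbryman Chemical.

€3,469,888

First 74 days: 74 × €17,700 = €1,309,800
Remaining days: (90 − 74) × €42,630 = €682,080
Per-day component: €1,309,800 + €682,080 = €1,991,880
Base plus per-day: €176,800 + €1,991,880 = €2,168,680
Enhancement: 60% of €2,168,680 = €1,301,208
Enhanced fine: €2,168,680 + €1,301,208 = €3,469,888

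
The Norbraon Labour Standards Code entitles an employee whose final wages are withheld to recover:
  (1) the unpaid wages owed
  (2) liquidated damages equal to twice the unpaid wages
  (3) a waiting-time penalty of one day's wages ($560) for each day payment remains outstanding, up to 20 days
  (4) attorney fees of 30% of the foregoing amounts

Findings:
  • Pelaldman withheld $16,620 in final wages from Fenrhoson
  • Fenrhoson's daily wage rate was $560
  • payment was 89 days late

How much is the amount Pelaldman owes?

Total award: $79,378

Doubled: 2 × $16,620 = $33,240
Penalty days: min(89, 20) = 20
Waiting-time penalty: 20 × $560 = $11,200
Subtotal: $16,620 + $33,240 + $11,200 = $61,060
Attorney fees: 30% of $61,060 = $18,318
Total award: $61,060 + $18,318 = $79,378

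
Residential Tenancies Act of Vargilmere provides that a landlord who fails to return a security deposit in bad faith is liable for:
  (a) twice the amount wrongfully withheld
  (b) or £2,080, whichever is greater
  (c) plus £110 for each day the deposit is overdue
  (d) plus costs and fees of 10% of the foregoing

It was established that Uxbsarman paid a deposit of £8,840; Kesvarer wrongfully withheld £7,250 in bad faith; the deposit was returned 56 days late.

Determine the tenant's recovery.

£22,726

Doubled: 2 × £7,250 = £14,500
Minimum £2,080: £14,500 meets the minimum, no increase.
Late-return penalty: 56 × £110 = £6,160
Damages plus late penalty: £14,500 + £6,160 = £20,660
Costs and fees: 10% of £20,660 = £2,066
Total recovery: £20,660 + £2,066 = £22,726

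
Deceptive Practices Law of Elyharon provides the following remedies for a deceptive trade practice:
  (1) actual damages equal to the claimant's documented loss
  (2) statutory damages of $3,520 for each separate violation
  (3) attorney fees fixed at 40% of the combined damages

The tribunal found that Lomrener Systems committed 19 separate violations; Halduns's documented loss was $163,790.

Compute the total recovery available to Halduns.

Total recovery: $322,938

Statutory damages: 19 × $3,520 = $66,880
Combined damages: $163,790 + $66,880 = $230,670
Attorney fees: 40% of $230,670 = $92,268
Total recovery: $230,670 + $92,268 = $322,938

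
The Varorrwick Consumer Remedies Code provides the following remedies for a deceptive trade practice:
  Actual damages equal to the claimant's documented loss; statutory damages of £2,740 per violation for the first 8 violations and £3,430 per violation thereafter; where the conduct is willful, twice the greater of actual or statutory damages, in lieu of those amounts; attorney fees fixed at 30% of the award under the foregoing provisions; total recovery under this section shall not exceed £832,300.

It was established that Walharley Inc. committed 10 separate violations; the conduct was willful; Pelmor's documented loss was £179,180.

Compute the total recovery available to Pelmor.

£465,868

First 8 violations: 8 × £2,740 = £21,920
Remaining violations: (10 − 8) × £3,430 = £6,860
Statutory damages: £21,920 + £6,860 = £28,780
Greater of actual damages (£179,180) or statutory damages (£28,780): £179,180
Doubled: 2 × £179,180 = £358,360
Attorney fees: 30% of £358,360 = £107,508
Total before cap: £358,360 + £107,508 = £465,868
Cap at £832,300: £465,868 is within the cap, no reduction.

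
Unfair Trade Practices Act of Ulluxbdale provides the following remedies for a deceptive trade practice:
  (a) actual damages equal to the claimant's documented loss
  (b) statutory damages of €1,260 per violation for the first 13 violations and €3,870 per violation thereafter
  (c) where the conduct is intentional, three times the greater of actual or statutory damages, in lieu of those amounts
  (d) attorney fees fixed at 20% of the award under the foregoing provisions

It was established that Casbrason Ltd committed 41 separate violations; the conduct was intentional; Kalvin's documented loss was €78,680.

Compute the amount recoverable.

Total recovery: €449,064

First 13 violations: 13 × €1,260 = €16,380
Remaining violations: (41 − 13) × €3,870 = €108,360
Statutory damages: €16,380 + €108,360 = €124,740
Greater of actual damages (€78,680) or statutory damages (€124,740): €124,740
Trebled: 3 × €124,740 = €374,220
Attorney fees: 20% of €374,220 = €74,844
Total recovery: €374,220 + €74,844 = €449,064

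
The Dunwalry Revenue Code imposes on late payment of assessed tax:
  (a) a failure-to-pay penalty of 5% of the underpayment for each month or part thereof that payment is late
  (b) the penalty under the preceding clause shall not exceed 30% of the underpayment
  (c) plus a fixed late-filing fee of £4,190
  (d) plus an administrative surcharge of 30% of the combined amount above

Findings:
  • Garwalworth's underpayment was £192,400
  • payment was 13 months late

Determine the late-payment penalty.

Accrued rate: 5% × 13 = 65%, capped at 30% → 30%
Failure-to-pay penalty: 30% of £192,400 = £57,720
Penalty before surcharge: £57,720 + £4,190 = £61,910
Administrative surcharge: 30% of £61,910 = £18,573
Total penalty: £61,910 + £18,573 = £80,483

£80,483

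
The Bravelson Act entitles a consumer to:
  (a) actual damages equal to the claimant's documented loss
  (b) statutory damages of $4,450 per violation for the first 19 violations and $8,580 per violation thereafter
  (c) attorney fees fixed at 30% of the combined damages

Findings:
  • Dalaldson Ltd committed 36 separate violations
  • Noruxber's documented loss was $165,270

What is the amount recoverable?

First 19 violations: 19 × $4,450 = $84,550
Remaining violations: (36 − 19) × $8,580 = $145,860
Statutory damages: $84,550 + $145,860 = $230,410
Combined damages: $165,270 + $230,410 = $395,680
Attorney fees: 30% of $395,680 = $118,704
Total recovery: $395,680 + $118,704 = $514,384

$514,384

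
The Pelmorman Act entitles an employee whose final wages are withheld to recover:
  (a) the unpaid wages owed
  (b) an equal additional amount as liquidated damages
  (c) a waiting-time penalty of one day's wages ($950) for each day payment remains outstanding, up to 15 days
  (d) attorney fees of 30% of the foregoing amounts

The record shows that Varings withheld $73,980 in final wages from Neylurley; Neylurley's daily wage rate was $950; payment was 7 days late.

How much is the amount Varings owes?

$200,993

Liquidated damages (equal amount): $73,980
Penalty days: min(7, 15) = 7
Waiting-time penalty: 7 × $950 = $6,650
Subtotal: $73,980 + $73,980 + $6,650 = $154,610
Attorney fees: 30% of $154,610 = $46,383
Total award: $154,610 + $46,383 = $200,993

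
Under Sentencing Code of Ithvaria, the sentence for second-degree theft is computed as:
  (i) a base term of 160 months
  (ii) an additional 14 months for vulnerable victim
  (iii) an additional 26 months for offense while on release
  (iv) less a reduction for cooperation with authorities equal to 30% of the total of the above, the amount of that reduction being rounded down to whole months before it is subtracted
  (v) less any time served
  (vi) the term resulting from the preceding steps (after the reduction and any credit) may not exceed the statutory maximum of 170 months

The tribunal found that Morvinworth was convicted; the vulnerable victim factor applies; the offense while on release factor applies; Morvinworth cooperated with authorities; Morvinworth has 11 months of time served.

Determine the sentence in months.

Vulnerable victim enhancement: +14 months
Offense while on release enhancement: +26 months
Adjusted term: 160 months + 14 months + 26 months = 200 months
Cooperation with authorities reduction: 30% of 200 months = 60 months (rounded down)
After reduction: 200 − 60 = 140 months
Less time served: 140 months − 11 months = 129 months
Cap at 170 months: 129 months is within the cap, no reduction.

129 months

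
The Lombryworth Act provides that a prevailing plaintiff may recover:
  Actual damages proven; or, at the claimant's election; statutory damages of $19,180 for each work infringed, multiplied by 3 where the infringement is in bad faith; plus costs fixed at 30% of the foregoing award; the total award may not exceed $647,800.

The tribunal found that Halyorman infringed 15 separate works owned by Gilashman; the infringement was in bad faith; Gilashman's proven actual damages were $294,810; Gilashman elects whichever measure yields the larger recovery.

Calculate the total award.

Statutory damages: 15 × $19,180 = $287,700
Trebled: 3 × $287,700 = $863,100
Greater of actual damages ($294,810) or enhanced statutory damages ($863,100): $863,100
Costs: 30% of $863,100 = $258,930
Award plus costs: $863,100 + $258,930 = $1,122,030
Cap at $647,800: $1,122,030 exceeds the cap → $647,800

$647,800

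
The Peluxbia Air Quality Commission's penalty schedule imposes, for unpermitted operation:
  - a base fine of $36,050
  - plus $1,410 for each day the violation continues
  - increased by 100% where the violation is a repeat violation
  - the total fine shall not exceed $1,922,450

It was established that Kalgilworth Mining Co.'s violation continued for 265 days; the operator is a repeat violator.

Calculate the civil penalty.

$819,400

Per-day component: 265 × $1,410 = $373,650
Base plus per-day: $36,050 + $373,650 = $409,700
Enhancement: 100% of $409,700 = $409,700
Enhanced fine: $409,700 + $409,700 = $819,400
Cap at $1,922,450: $819,400 is within the cap, no reduction.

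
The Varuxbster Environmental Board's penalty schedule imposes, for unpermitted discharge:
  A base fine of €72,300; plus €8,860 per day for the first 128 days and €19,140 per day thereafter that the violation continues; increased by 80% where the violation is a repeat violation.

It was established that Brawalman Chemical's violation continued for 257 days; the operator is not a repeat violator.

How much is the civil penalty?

First 128 days: 128 × €8,860 = €1,134,080
Remaining days: (257 − 128) × €19,140 = €2,469,060
Per-day component: €1,134,080 + €2,469,060 = €3,603,140
Base plus per-day: €72,300 + €3,603,140 = €3,675,440
The operator is not a repeat violator: no 80% increase.

€3,675,440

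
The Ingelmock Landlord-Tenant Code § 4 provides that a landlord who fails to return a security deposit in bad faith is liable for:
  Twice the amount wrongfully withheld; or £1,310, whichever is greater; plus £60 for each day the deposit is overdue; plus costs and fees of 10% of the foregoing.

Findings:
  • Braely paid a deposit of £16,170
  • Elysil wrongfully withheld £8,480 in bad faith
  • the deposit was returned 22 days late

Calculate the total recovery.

Doubled: 2 × £8,480 = £16,960
Minimum £1,310: £16,960 meets the minimum, no increase.
Late-return penalty: 22 × £60 = £1,320
Damages plus late penalty: £16,960 + £1,320 = £18,280
Costs and fees: 10% of £18,280 = £1,828
Total recovery: £18,280 + £1,828 = £20,108

£20,108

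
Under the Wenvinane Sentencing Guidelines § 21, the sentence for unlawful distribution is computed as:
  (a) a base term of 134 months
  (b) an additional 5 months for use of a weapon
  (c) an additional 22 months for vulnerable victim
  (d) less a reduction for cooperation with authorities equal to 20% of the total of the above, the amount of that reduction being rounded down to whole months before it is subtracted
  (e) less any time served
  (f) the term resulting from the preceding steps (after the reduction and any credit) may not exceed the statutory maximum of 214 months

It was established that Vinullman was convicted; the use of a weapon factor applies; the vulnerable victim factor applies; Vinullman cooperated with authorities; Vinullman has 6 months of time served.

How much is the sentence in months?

Use of a weapon enhancement: +5 months
Vulnerable victim enhancement: +22 months
Adjusted term: 134 months + 5 months + 22 months = 161 months
Cooperation with authorities reduction: 20% of 161 months = 32 months (rounded down)
After reduction: 161 − 32 = 129 months
Less time served: 129 months − 6 months = 123 months
Cap at 214 months: 123 months is within the cap, no reduction.

Sentence: 123 months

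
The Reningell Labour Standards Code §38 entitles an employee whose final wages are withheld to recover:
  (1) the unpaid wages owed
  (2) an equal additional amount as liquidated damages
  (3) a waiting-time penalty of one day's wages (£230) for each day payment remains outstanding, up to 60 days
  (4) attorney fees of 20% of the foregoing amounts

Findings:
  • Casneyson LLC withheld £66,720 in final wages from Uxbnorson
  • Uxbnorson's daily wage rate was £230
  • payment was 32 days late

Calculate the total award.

Liquidated damages (equal amount): £66,720
Penalty days: min(32, 60) = 32
Waiting-time penalty: 32 × £230 = £7,360
Subtotal: £66,720 + £66,720 + £7,360 = £140,800
Attorney fees: 20% of £140,800 = £28,160
Total award: £140,800 + £28,160 = £168,960

£168,960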